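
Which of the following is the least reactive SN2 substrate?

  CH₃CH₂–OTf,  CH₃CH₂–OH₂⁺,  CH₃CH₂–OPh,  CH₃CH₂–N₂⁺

CH₃CH₂–OPh

With the same alkyl group throughout, only the leaving group differentiates the rates.
Rank by basicity of the departing species: weakest base leaves most easily.
CH₃CH₂–N₂⁺ loses N₂: no meaningful conjugate acid; N₂ departs as an exceptionally stable neutral molecule
CH₃CH₂–OTf loses OTf⁻: pKₐ(CF₃SO₃H (triflic acid)) ≈ -14
CH₃CH₂–OH₂⁺ loses H₂O: pKₐ(H₃O⁺) ≈ -1.7
CH₃CH₂–OPh loses PhO⁻: pKₐ(C₆H₅OH (phenol)) ≈ 10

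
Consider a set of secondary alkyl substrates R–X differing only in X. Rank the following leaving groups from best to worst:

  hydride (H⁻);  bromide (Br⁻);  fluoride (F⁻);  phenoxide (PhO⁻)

bromide (Br⁻): pKₐ(HBr) ≈ -9 — weak base; good leaving group
fluoride (F⁻): pKₐ(HF) ≈ 3.2
phenoxide (PhO⁻): pKₐ(C₆H₅OH (phenol)) ≈ 10
hydride (H⁻): pKₐ(H₂) ≈ 36

bromide (Br⁻) > fluoride (F⁻) > phenoxide (PhO⁻) > hydride (H⁻)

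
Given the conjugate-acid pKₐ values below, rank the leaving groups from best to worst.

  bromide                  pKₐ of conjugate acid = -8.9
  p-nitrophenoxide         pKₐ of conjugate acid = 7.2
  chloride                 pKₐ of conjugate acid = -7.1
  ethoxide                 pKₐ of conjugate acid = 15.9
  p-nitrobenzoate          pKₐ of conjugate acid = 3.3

bromide > chloride > p-nitrobenzoate > p-nitrophenoxide > ethoxide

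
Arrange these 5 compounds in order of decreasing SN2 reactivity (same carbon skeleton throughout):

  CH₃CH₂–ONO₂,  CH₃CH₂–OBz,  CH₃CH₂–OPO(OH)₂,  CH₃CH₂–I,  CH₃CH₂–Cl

Identical carbon frameworks mean the comparison reduces to leaving-group quality.
A good leaving group is a weak base: the lower the pKₐ of its conjugate acid, the more readily it departs.
CH₃CH₂–I loses I⁻: pKₐ(HI) ≈ -10
CH₃CH₂–Cl loses Cl⁻: pKₐ(HCl) ≈ -7
CH₃CH₂–ONO₂ loses NO₃⁻: pKₐ(HNO₃) ≈ -1.3
CH₃CH₂–OPO(OH)₂ loses H₂PO₄⁻: pKₐ(H₃PO₄) ≈ 2.1
CH₃CH₂–OBz loses PhCOO⁻: pKₐ(C₆H₅COOH) ≈ 4.2

CH₃CH₂–I > CH₃CH₂–Cl > CH₃CH₂–ONO₂ > CH₃CH₂–OPO(OH)₂ > CH₃CH₂–OBz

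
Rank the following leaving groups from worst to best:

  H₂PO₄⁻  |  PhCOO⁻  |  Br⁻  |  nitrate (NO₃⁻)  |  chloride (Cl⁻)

Leaving-group ability tracks the stability of the departed species; conjugate-acid pKₐ is the usual yardstick (lower pKₐ → better LG).
Br⁻: pKₐ(HBr) ≈ -9
chloride (Cl⁻): pKₐ(HCl) ≈ -7
nitrate (NO₃⁻): pKₐ(HNO₃) ≈ -1.3
H₂PO₄⁻: pKₐ(H₃PO₄) ≈ 2.1
PhCOO⁻: pKₐ(C₆H₅COOH) ≈ 4.2
The question asks for worst first, so the sequence is read in increasing leaving-group ability.

PhCOO⁻ < H₂PO₄⁻ < nitrate (NO₃⁻) < chloride (Cl⁻) < Br⁻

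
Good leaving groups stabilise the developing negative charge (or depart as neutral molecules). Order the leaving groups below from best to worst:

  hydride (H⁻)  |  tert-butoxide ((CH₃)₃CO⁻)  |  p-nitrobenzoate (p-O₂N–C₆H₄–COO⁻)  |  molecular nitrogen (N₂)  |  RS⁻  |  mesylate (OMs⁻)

molecular nitrogen (N₂) > mesylate (OMs⁻) > p-nitrobenzoate (p-O₂N–C₆H₄–COO⁻) > RS⁻ > tert-butoxide ((CH₃)₃CO⁻) > hydride (H⁻)

Leaving-group ability tracks the stability of the departed species; conjugate-acid pKₐ is the usual yardstick (lower pKₐ → better LG).
molecular nitrogen (N₂): no meaningful conjugate acid; N₂ departs as an exceptionally stable neutral molecule
mesylate (OMs⁻): pKₐ(CH₃SO₃H (MsOH)) ≈ -1.9 — resonance-delocalised alkanesulfonate
p-nitrobenzoate (p-O₂N–C₆H₄–COO⁻): pKₐ(p-nitrobenzoic acid) ≈ 3.4
RS⁻: pKₐ(RSH (a thiol)) ≈ 10.5
tert-butoxide ((CH₃)₃CO⁻): pKₐ(t-BuOH) ≈ 18 — bulky, strongly basic alkoxide
hydride (H⁻): pKₐ(H₂) ≈ 36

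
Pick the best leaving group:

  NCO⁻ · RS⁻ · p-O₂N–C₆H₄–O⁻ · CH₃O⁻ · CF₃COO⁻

A good leaving group is a weak base: the lower the pKₐ of its conjugate acid, the more readily it departs.
CF₃COO⁻: pKₐ(CF₃COOH) ≈ 0.2
NCO⁻: pKₐ(HOCN) ≈ 3.5
p-O₂N–C₆H₄–O⁻: pKₐ(p-nitrophenol) ≈ 7.2
RS⁻: pKₐ(RSH (a thiol)) ≈ 10.5
CH₃O⁻: pKₐ(CH₃OH) ≈ 15.5

CF₃COO⁻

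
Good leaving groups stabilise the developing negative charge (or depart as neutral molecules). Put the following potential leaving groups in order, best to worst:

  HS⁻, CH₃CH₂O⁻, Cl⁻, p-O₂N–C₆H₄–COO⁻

Cl⁻ > p-O₂N–C₆H₄–COO⁻ > HS⁻ > CH₃CH₂O⁻

Rank by basicity of the departing species: weakest base leaves most easily.
Cl⁻: pKₐ(HCl) ≈ -7 — moderately weak base
p-O₂N–C₆H₄–COO⁻: pKₐ(p-nitrobenzoic acid) ≈ 3.4
HS⁻: pKₐ(H₂S) ≈ 7
CH₃CH₂O⁻: pKₐ(CH₃CH₂OH) ≈ 16 — strong base; alkoxides do not leave unassisted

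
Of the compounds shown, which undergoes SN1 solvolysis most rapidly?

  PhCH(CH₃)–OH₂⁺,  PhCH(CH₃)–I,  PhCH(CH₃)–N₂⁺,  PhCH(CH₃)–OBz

The skeletons are identical, so relative rate is governed entirely by leaving-group ability.
Leaving-group ability tracks the stability of the departed species; conjugate-acid pKₐ is the usual yardstick (lower pKₐ → better LG).
PhCH(CH₃)–N₂⁺ loses N₂: no meaningful conjugate acid; N₂ departs as an exceptionally stable neutral molecule
PhCH(CH₃)–I loses I⁻: pKₐ(HI) ≈ -10
PhCH(CH₃)–OH₂⁺ loses H₂O: pKₐ(H₃O⁺) ≈ -1.7
PhCH(CH₃)–OBz loses PhCOO⁻: pKₐ(C₆H₅COOH) ≈ 4.2

PhCH(CH₃)–N₂⁺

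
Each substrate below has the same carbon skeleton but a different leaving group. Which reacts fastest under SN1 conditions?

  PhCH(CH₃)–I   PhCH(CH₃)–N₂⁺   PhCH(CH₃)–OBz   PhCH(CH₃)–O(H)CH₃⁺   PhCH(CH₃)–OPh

PhCH(CH₃)–N₂⁺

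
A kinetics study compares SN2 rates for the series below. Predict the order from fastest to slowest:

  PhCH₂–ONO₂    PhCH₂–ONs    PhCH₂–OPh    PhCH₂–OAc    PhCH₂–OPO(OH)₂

Identical carbon frameworks mean the comparison reduces to leaving-group quality.
Leaving-group ability tracks the stability of the departed species; conjugate-acid pKₐ is the usual yardstick (lower pKₐ → better LG).
PhCH₂–ONs loses ONs⁻: pKₐ(p-O₂NC₆H₄SO₃H) ≈ -3.5
PhCH₂–ONO₂ loses NO₃⁻: pKₐ(HNO₃) ≈ -1.3
PhCH₂–OPO(OH)₂ loses H₂PO₄⁻: pKₐ(H₃PO₄) ≈ 2.1
PhCH₂–OAc loses AcO⁻: pKₐ(CH₃COOH) ≈ 4.8
PhCH₂–OPh loses PhO⁻: pKₐ(C₆H₅OH (phenol)) ≈ 10

PhCH₂–ONs > PhCH₂–ONO₂ > PhCH₂–OPO(OH)₂ > PhCH₂–OAc > PhCH₂–OPh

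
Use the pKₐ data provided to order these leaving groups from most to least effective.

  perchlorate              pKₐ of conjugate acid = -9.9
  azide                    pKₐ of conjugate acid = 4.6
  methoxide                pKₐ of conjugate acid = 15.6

Lower conjugate-acid pKₐ ⇒ weaker base ⇒ better leaving group.
Sorting by the given values: perchlorate (-9.9), azide (4.6), methoxide (15.6).

perchlorate > azide > methoxide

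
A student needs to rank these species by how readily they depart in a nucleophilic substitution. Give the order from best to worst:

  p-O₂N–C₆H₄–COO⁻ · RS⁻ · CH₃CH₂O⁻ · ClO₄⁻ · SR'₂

Leaving-group ability tracks the stability of the departed species; conjugate-acid pKₐ is the usual yardstick (lower pKₐ → better LG).
ClO₄⁻: pKₐ(HClO₄) ≈ -10
SR'₂: pKₐ(R'₂SH⁺) ≈ -7
p-O₂N–C₆H₄–COO⁻: pKₐ(p-nitrobenzoic acid) ≈ 3.4
RS⁻: pKₐ(RSH (a thiol)) ≈ 10.5
CH₃CH₂O⁻: pKₐ(CH₃CH₂OH) ≈ 16

ClO₄⁻ > SR'₂ > p-O₂N–C₆H₄–COO⁻ > RS⁻ > CH₃CH₂O⁻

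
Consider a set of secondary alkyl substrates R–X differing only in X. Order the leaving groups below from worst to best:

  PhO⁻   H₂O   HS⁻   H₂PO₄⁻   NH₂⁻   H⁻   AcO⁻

NH₂⁻ < H⁻ < PhO⁻ < HS⁻ < AcO⁻ < H₂PO₄⁻ < H₂O

A good leaving group is a weak base: the lower the pKₐ of its conjugate acid, the more readily it departs.
H₂O: pKₐ(H₃O⁺) ≈ -1.7 — neutral; leaves from a protonated alcohol (R–OH₂⁺)
H₂PO₄⁻: pKₐ(H₃PO₄) ≈ 2.1
AcO⁻: pKₐ(CH₃COOH) ≈ 4.8
HS⁻: pKₐ(H₂S) ≈ 7
PhO⁻: pKₐ(C₆H₅OH (phenol)) ≈ 10 — resonance into the ring helps, but still a poor LG
H⁻: pKₐ(H₂) ≈ 36 — extremely strong base; leaves only in special hydride-transfer contexts
NH₂⁻: pKₐ(NH₃) ≈ 38
Listed from poorest to best leaving group as asked.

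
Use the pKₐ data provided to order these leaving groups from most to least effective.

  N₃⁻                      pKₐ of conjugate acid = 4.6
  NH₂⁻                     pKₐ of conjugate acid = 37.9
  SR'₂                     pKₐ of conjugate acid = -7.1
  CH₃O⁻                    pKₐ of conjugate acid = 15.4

SR'₂ > N₃⁻ > CH₃O⁻ > NH₂⁻

Lower conjugate-acid pKₐ ⇒ weaker base ⇒ better leaving group.
Sorting by the given values: SR'₂ (-7.1), N₃⁻ (4.6), CH₃O⁻ (15.4), NH₂⁻ (37.9).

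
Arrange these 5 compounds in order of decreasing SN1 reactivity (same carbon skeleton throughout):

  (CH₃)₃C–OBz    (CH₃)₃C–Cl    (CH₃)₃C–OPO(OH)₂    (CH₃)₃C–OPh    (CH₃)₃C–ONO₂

(CH₃)₃C–Cl > (CH₃)₃C–ONO₂ > (CH₃)₃C–OPO(OH)₂ > (CH₃)₃C–OBz > (CH₃)₃C–OPh

The skeletons are identical, so relative rate is governed entirely by leaving-group ability.
A good leaving group is a weak base: the lower the pKₐ of its conjugate acid, the more readily it departs.
(CH₃)₃C–Cl loses Cl⁻: pKₐ(HCl) ≈ -7
(CH₃)₃C–ONO₂ loses NO₃⁻: pKₐ(HNO₃) ≈ -1.3
(CH₃)₃C–OPO(OH)₂ loses H₂PO₄⁻: pKₐ(H₃PO₄) ≈ 2.1
(CH₃)₃C–OBz loses PhCOO⁻: pKₐ(C₆H₅COOH) ≈ 4.2
(CH₃)₃C–OPh loses PhO⁻: pKₐ(C₆H₅OH (phenol)) ≈ 10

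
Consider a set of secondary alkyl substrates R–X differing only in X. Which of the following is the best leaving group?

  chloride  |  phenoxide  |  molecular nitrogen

A good leaving group is a weak base: the lower the pKₐ of its conjugate acid, the more readily it departs.
molecular nitrogen: no meaningful conjugate acid; N₂ departs as an exceptionally stable neutral molecule
chloride: pKₐ(HCl) ≈ -7
phenoxide: pKₐ(C₆H₅OH (phenol)) ≈ 10

molecular nitrogen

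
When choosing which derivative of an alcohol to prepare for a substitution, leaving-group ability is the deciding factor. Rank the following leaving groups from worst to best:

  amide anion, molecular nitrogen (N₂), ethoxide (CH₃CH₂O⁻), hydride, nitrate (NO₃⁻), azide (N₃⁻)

amide anion < hydride < ethoxide (CH₃CH₂O⁻) < azide (N₃⁻) < nitrate (NO₃⁻) < molecular nitrogen (N₂)

Rank by basicity of the departing species: weakest base leaves most easily.
molecular nitrogen (N₂): no meaningful conjugate acid; N₂ departs as an exceptionally stable neutral molecule
nitrate (NO₃⁻): pKₐ(HNO₃) ≈ -1.3
azide (N₃⁻): pKₐ(HN₃) ≈ 4.7
ethoxide (CH₃CH₂O⁻): pKₐ(CH₃CH₂OH) ≈ 16
hydride: pKₐ(H₂) ≈ 36 — extremely strong base; leaves only in special hydride-transfer contexts
amide anion: pKₐ(NH₃) ≈ 38 — extremely strong base; never a leaving group
Reversing gives the worst-to-best order requested.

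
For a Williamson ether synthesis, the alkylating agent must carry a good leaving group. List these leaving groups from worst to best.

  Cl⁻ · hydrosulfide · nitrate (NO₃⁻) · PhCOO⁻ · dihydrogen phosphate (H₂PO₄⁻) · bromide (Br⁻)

hydrosulfide < PhCOO⁻ < dihydrogen phosphate (H₂PO₄⁻) < nitrate (NO₃⁻) < Cl⁻ < bromide (Br⁻)

bromide (Br⁻): pKₐ(HBr) ≈ -9
Cl⁻: pKₐ(HCl) ≈ -7 — moderately weak base
nitrate (NO₃⁻): pKₐ(HNO₃) ≈ -1.3 — resonance-delocalised over three oxygens
dihydrogen phosphate (H₂PO₄⁻): pKₐ(H₃PO₄) ≈ 2.1 — moderate base; biological leaving group after further activation
PhCOO⁻: pKₐ(C₆H₅COOH) ≈ 4.2
hydrosulfide: pKₐ(H₂S) ≈ 7 — larger and more polarisable than the oxygen analogue
The question asks for worst first, so the sequence is read in increasing leaving-group ability.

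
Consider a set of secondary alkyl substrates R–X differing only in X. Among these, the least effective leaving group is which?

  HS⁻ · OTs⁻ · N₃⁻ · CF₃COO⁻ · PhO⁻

PhO⁻

OTs⁻: pKₐ(p-CH₃C₆H₄SO₃H (TsOH)) ≈ -2.8
CF₃COO⁻: pKₐ(CF₃COOH) ≈ 0.2
N₃⁻: pKₐ(HN₃) ≈ 4.7
HS⁻: pKₐ(H₂S) ≈ 7
PhO⁻: pKₐ(C₆H₅OH (phenol)) ≈ 10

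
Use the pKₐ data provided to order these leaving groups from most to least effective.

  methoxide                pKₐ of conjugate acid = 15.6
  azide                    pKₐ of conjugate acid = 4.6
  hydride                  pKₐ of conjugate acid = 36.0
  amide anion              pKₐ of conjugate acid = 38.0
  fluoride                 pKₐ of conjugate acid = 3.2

fluoride > azide > methoxide > hydride > amide anion

Lower conjugate-acid pKₐ ⇒ weaker base ⇒ better leaving group.
Sorting by the given values: fluoride (3.2), azide (4.6), methoxide (15.6), hydride (36.0), amide anion (38.0).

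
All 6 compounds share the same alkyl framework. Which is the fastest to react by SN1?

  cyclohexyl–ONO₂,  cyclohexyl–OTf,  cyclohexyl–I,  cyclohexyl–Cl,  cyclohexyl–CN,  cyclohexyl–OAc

cyclohexyl–OTf

With the same alkyl group throughout, only the leaving group differentiates the rates.
Leaving-group ability tracks the stability of the departed species; conjugate-acid pKₐ is the usual yardstick (lower pKₐ → better LG).
cyclohexyl–OTf loses OTf⁻: pKₐ(CF₃SO₃H (triflic acid)) ≈ -14
cyclohexyl–I loses I⁻: pKₐ(HI) ≈ -10
cyclohexyl–Cl loses Cl⁻: pKₐ(HCl) ≈ -7
cyclohexyl–ONO₂ loses NO₃⁻: pKₐ(HNO₃) ≈ -1.3
cyclohexyl–OAc loses AcO⁻: pKₐ(CH₃COOH) ≈ 4.8
cyclohexyl–CN loses CN⁻: pKₐ(HCN) ≈ 9.2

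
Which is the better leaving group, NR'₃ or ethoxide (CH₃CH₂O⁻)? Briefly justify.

NR'₃

NR'₃ is the better leaving group.
pKₐ(R'₃NH⁺) ≈ 10.7 versus pKₐ(CH₃CH₂OH) ≈ 16: NR'₃ is the much weaker base.
Neutral but still a fairly strong base; Hofmann-elimination LG.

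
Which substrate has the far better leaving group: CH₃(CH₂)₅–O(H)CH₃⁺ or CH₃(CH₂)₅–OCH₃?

From CH₃(CH₂)₅–OCH₃ the departing group would be CH₃O⁻ (pKₐ(CH₃OH) ≈ 15.5). Strong base; alkoxides do not leave unassisted.
From CH₃(CH₂)₅–O(H)CH₃⁺ the leaving group is R'OH (pKₐ(R'OH₂⁺) ≈ -2.4). Neutral; leaves from a protonated ether (an oxonium ion, R–O(H)R'⁺).
(In practice CH₃(CH₂)₅–O(H)CH₃⁺ is made from CH₃(CH₂)₅–OCH₃ by protonation with concentrated HI, allowing neutral methanol, rather than methoxide, to depart.)

CH₃(CH₂)₅–O(H)CH₃⁺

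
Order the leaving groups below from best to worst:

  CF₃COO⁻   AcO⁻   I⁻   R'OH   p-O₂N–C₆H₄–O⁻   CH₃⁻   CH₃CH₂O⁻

A good leaving group is a weak base: the lower the pKₐ of its conjugate acid, the more readily it departs.
I⁻: pKₐ(HI) ≈ -10 — large, highly polarisable; very weak base
R'OH: pKₐ(R'OH₂⁺) ≈ -2.4 — neutral; leaves from a protonated ether (an oxonium ion, R–O(H)R'⁺)
CF₃COO⁻: pKₐ(CF₃COOH) ≈ 0.2 — strongly electron-withdrawing CF₃ stabilises the carboxylate
AcO⁻: pKₐ(CH₃COOH) ≈ 4.8 — resonance-stabilised but still a weak base
p-O₂N–C₆H₄–O⁻: pKₐ(p-nitrophenol) ≈ 7.2 — nitro group delocalises the charge; the classic chromogenic LG
CH₃CH₂O⁻: pKₐ(CH₃CH₂OH) ≈ 16 — strong base; alkoxides do not leave unassisted
CH₃⁻: pKₐ(CH₄) ≈ 48 — unstabilised carbanion; the worst conceivable leaving group

I⁻ > R'OH > CF₃COO⁻ > AcO⁻ > p-O₂N–C₆H₄–O⁻ > CH₃CH₂O⁻ > CH₃⁻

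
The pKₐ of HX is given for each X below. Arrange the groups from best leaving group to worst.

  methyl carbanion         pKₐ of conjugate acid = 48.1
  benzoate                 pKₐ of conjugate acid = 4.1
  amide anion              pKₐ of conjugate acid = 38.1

benzoate > amide anion > methyl carbanion

Lower conjugate-acid pKₐ ⇒ weaker base ⇒ better leaving group.
Sorting by the given values: benzoate (4.1), amide anion (38.1), methyl carbanion (48.1).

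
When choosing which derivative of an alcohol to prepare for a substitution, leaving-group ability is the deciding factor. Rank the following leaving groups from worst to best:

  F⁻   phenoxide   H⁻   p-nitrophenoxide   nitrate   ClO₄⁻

H⁻ < phenoxide < p-nitrophenoxide < F⁻ < nitrate < ClO₄⁻

Leaving-group ability tracks the stability of the departed species; conjugate-acid pKₐ is the usual yardstick (lower pKₐ → better LG).
ClO₄⁻: pKₐ(HClO₄) ≈ -10 — extremely weak base; rarely used for safety reasons
nitrate: pKₐ(HNO₃) ≈ -1.3 — resonance-delocalised over three oxygens
F⁻: pKₐ(HF) ≈ 3.2 — small and strongly basic; the poor halide leaving group
p-nitrophenoxide: pKₐ(p-nitrophenol) ≈ 7.2 — nitro group delocalises the charge; the classic chromogenic LG
phenoxide: pKₐ(C₆H₅OH (phenol)) ≈ 10 — resonance into the ring helps, but still a poor LG
H⁻: pKₐ(H₂) ≈ 36 — extremely strong base; leaves only in special hydride-transfer contexts
Reversing gives the worst-to-best order requested.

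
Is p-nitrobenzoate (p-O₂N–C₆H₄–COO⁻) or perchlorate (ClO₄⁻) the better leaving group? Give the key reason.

perchlorate (ClO₄⁻)

perchlorate (ClO₄⁻) is the better leaving group.
pKₐ(HClO₄) ≈ -10 versus pKₐ(p-nitrobenzoic acid) ≈ 3.4: perchlorate (ClO₄⁻) is the much weaker base.
Extremely weak base; rarely used for safety reasons.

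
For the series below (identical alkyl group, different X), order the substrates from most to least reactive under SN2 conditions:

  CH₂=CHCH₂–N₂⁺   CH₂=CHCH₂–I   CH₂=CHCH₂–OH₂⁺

Identical carbon frameworks mean the comparison reduces to leaving-group quality.
The more stable X⁻ (or X) is on its own — i.e. the weaker a base it is — the better a leaving group it makes.
CH₂=CHCH₂–N₂⁺ loses N₂: no meaningful conjugate acid; N₂ departs as an exceptionally stable neutral molecule
CH₂=CHCH₂–I loses I⁻: pKₐ(HI) ≈ -10
CH₂=CHCH₂–OH₂⁺ loses H₂O: pKₐ(H₃O⁺) ≈ -1.7

CH₂=CHCH₂–N₂⁺ > CH₂=CHCH₂–I > CH₂=CHCH₂–OH₂⁺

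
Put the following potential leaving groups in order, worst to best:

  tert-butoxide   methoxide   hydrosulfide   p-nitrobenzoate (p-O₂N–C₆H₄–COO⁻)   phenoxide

Rank by basicity of the departing species: weakest base leaves most easily.
p-nitrobenzoate (p-O₂N–C₆H₄–COO⁻): pKₐ(p-nitrobenzoic acid) ≈ 3.4
hydrosulfide: pKₐ(H₂S) ≈ 7
phenoxide: pKₐ(C₆H₅OH (phenol)) ≈ 10
methoxide: pKₐ(CH₃OH) ≈ 15.5
tert-butoxide: pKₐ(t-BuOH) ≈ 18
Reversing gives the worst-to-best order requested.

tert-butoxide < methoxide < phenoxide < hydrosulfide < p-nitrobenzoate (p-O₂N–C₆H₄–COO⁻)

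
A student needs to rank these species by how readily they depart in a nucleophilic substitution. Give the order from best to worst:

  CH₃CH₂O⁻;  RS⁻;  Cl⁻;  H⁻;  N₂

N₂ > Cl⁻ > RS⁻ > CH₃CH₂O⁻ > H⁻

A good leaving group is a weak base: the lower the pKₐ of its conjugate acid, the more readily it departs.
N₂: no meaningful conjugate acid; N₂ departs as an exceptionally stable neutral molecule
Cl⁻: pKₐ(HCl) ≈ -7
RS⁻: pKₐ(RSH (a thiol)) ≈ 10.5
CH₃CH₂O⁻: pKₐ(CH₃CH₂OH) ≈ 16
H⁻: pKₐ(H₂) ≈ 36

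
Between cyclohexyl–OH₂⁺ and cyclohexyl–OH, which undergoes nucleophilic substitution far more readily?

From cyclohexyl–OH the departing group would be OH⁻ (pKₐ(H₂O) ≈ 15.7). Strong base; essentially never leaves without prior activation.
From cyclohexyl–OH₂⁺ the leaving group is H₂O (pKₐ(H₃O⁺) ≈ -1.7). Neutral; leaves from a protonated alcohol (R–OH₂⁺).
(In practice cyclohexyl–OH₂⁺ is made from cyclohexyl–OH by protonation with strong acid, converting the leaving group from hydroxide to neutral water.)

cyclohexyl–OH₂⁺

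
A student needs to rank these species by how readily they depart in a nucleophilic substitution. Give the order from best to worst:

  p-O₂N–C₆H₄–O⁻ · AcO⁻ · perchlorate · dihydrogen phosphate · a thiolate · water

Rank by basicity of the departing species: weakest base leaves most easily.
perchlorate: pKₐ(HClO₄) ≈ -10
water: pKₐ(H₃O⁺) ≈ -1.7
dihydrogen phosphate: pKₐ(H₃PO₄) ≈ 2.1
AcO⁻: pKₐ(CH₃COOH) ≈ 4.8
p-O₂N–C₆H₄–O⁻: pKₐ(p-nitrophenol) ≈ 7.2
a thiolate: pKₐ(RSH (a thiol)) ≈ 10.5

perchlorate > water > dihydrogen phosphate > AcO⁻ > p-O₂N–C₆H₄–O⁻ > a thiolate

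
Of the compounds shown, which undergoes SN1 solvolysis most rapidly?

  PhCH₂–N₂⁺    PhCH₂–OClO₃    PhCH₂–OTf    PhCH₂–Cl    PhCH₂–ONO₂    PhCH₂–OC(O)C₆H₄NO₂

Same R in every case — rank the leaving groups.
Rank by basicity of the departing species: weakest base leaves most easily.
PhCH₂–N₂⁺ loses N₂: no meaningful conjugate acid; N₂ departs as an exceptionally stable neutral molecule
PhCH₂–OTf loses OTf⁻: pKₐ(CF₃SO₃H (triflic acid)) ≈ -14
PhCH₂–OClO₃ loses ClO₄⁻: pKₐ(HClO₄) ≈ -10
PhCH₂–Cl loses Cl⁻: pKₐ(HCl) ≈ -7
PhCH₂–ONO₂ loses NO₃⁻: pKₐ(HNO₃) ≈ -1.3
PhCH₂–OC(O)C₆H₄NO₂ loses p-O₂N–C₆H₄–COO⁻: pKₐ(p-nitrobenzoic acid) ≈ 3.4

PhCH₂–N₂⁺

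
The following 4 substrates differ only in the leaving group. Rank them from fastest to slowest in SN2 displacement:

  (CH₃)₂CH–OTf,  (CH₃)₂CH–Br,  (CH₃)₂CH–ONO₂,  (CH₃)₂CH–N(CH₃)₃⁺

(CH₃)₂CH–OTf > (CH₃)₂CH–Br > (CH₃)₂CH–ONO₂ > (CH₃)₂CH–N(CH₃)₃⁺

The skeletons are identical, so relative rate is governed entirely by leaving-group ability.
Rank by basicity of the departing species: weakest base leaves most easily.
(CH₃)₂CH–OTf loses OTf⁻: pKₐ(CF₃SO₃H (triflic acid)) ≈ -14
(CH₃)₂CH–Br loses Br⁻: pKₐ(HBr) ≈ -9
(CH₃)₂CH–ONO₂ loses NO₃⁻: pKₐ(HNO₃) ≈ -1.3
(CH₃)₂CH–N(CH₃)₃⁺ loses NR'₃: pKₐ(R'₃NH⁺) ≈ 10.7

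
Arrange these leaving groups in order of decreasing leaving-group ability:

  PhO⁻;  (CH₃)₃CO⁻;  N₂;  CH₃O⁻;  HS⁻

N₂ > HS⁻ > PhO⁻ > CH₃O⁻ > (CH₃)₃CO⁻

The more stable X⁻ (or X) is on its own — i.e. the weaker a base it is — the better a leaving group it makes.
N₂: no meaningful conjugate acid; N₂ departs as an exceptionally stable neutral molecule
HS⁻: pKₐ(H₂S) ≈ 7
PhO⁻: pKₐ(C₆H₅OH (phenol)) ≈ 10 — resonance into the ring helps, but still a poor LG
CH₃O⁻: pKₐ(CH₃OH) ≈ 15.5 — strong base; alkoxides do not leave unassisted
(CH₃)₃CO⁻: pKₐ(t-BuOH) ≈ 18 — bulky, strongly basic alkoxide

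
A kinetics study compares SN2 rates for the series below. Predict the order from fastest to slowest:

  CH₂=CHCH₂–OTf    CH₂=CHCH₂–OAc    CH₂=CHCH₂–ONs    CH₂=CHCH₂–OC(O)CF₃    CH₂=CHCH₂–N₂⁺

CH₂=CHCH₂–N₂⁺ > CH₂=CHCH₂–OTf > CH₂=CHCH₂–ONs > CH₂=CHCH₂–OC(O)CF₃ > CH₂=CHCH₂–OAc

The skeletons are identical, so relative rate is governed entirely by leaving-group ability.
A good leaving group is a weak base: the lower the pKₐ of its conjugate acid, the more readily it departs.
CH₂=CHCH₂–N₂⁺ loses N₂: no meaningful conjugate acid; N₂ departs as an exceptionally stable neutral molecule
CH₂=CHCH₂–OTf loses OTf⁻: pKₐ(CF₃SO₃H (triflic acid)) ≈ -14
CH₂=CHCH₂–ONs loses ONs⁻: pKₐ(p-O₂NC₆H₄SO₃H) ≈ -3.5
CH₂=CHCH₂–OC(O)CF₃ loses CF₃COO⁻: pKₐ(CF₃COOH) ≈ 0.2
CH₂=CHCH₂–OAc loses AcO⁻: pKₐ(CH₃COOH) ≈ 4.8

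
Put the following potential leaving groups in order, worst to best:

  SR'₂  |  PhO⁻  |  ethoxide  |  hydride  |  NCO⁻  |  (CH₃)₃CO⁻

hydride < (CH₃)₃CO⁻ < ethoxide < PhO⁻ < NCO⁻ < SR'₂

A good leaving group is a weak base: the lower the pKₐ of its conjugate acid, the more readily it departs.
SR'₂: pKₐ(R'₂SH⁺) ≈ -7
NCO⁻: pKₐ(HOCN) ≈ 3.5
PhO⁻: pKₐ(C₆H₅OH (phenol)) ≈ 10
ethoxide: pKₐ(CH₃CH₂OH) ≈ 16
(CH₃)₃CO⁻: pKₐ(t-BuOH) ≈ 18
hydride: pKₐ(H₂) ≈ 36
Listed from poorest to best leaving group as asked.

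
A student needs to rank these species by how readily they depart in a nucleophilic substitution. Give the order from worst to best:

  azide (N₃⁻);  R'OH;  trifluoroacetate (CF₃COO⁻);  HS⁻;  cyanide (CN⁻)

cyanide (CN⁻) < HS⁻ < azide (N₃⁻) < trifluoroacetate (CF₃COO⁻) < R'OH

Rank by basicity of the departing species: weakest base leaves most easily.
R'OH: pKₐ(R'OH₂⁺) ≈ -2.4
trifluoroacetate (CF₃COO⁻): pKₐ(CF₃COOH) ≈ 0.2
azide (N₃⁻): pKₐ(HN₃) ≈ 4.7 — linear, resonance-stabilised
HS⁻: pKₐ(H₂S) ≈ 7 — larger and more polarisable than the oxygen analogue
cyanide (CN⁻): pKₐ(HCN) ≈ 9.2
Listed from poorest to best leaving group as asked.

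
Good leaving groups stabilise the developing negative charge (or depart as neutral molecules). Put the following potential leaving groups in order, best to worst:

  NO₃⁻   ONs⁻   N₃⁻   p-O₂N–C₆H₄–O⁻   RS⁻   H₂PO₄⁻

Rank by basicity of the departing species: weakest base leaves most easily.
ONs⁻: pKₐ(p-O₂NC₆H₄SO₃H) ≈ -3.5
NO₃⁻: pKₐ(HNO₃) ≈ -1.3 — resonance-delocalised over three oxygens
H₂PO₄⁻: pKₐ(H₃PO₄) ≈ 2.1 — moderate base; biological leaving group after further activation
N₃⁻: pKₐ(HN₃) ≈ 4.7 — linear, resonance-stabilised
p-O₂N–C₆H₄–O⁻: pKₐ(p-nitrophenol) ≈ 7.2 — nitro group delocalises the charge; the classic chromogenic LG
RS⁻: pKₐ(RSH (a thiol)) ≈ 10.5 — moderately basic; rarely leaves without activation

ONs⁻ > NO₃⁻ > H₂PO₄⁻ > N₃⁻ > p-O₂N–C₆H₄–O⁻ > RS⁻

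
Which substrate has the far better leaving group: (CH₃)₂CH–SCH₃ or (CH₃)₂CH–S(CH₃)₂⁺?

(CH₃)₂CH–S(CH₃)₂⁺

From (CH₃)₂CH–SCH₃ the departing group would be RS⁻ (pKₐ(RSH (a thiol)) ≈ 10.5). Moderately basic; rarely leaves without activation.
From (CH₃)₂CH–S(CH₃)₂⁺ the leaving group is SR'₂ (pKₐ(R'₂SH⁺) ≈ -7). Neutral; leaves from a sulfonium salt (R–SR'₂⁺).
(In practice (CH₃)₂CH–S(CH₃)₂⁺ is made from (CH₃)₂CH–SCH₃ by S-methylation with CH₃I, allowing neutral dimethyl sulfide, rather than methanethiolate, to depart.)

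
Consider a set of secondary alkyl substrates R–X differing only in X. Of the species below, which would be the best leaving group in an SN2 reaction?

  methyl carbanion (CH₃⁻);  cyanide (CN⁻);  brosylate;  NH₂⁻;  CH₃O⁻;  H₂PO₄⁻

brosylate

Rank by basicity of the departing species: weakest base leaves most easily.
brosylate: pKₐ(p-BrC₆H₄SO₃H) ≈ -2.8
H₂PO₄⁻: pKₐ(H₃PO₄) ≈ 2.1
cyanide (CN⁻): pKₐ(HCN) ≈ 9.2
CH₃O⁻: pKₐ(CH₃OH) ≈ 15.5
NH₂⁻: pKₐ(NH₃) ≈ 38
methyl carbanion (CH₃⁻): pKₐ(CH₄) ≈ 48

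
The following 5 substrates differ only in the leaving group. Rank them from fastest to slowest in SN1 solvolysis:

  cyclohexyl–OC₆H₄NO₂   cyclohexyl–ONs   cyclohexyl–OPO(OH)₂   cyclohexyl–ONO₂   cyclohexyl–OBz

Same R in every case — rank the leaving groups.
Rank by basicity of the departing species: weakest base leaves most easily.
cyclohexyl–ONs loses ONs⁻: pKₐ(p-O₂NC₆H₄SO₃H) ≈ -3.5
cyclohexyl–ONO₂ loses NO₃⁻: pKₐ(HNO₃) ≈ -1.3
cyclohexyl–OPO(OH)₂ loses H₂PO₄⁻: pKₐ(H₃PO₄) ≈ 2.1
cyclohexyl–OBz loses PhCOO⁻: pKₐ(C₆H₅COOH) ≈ 4.2
cyclohexyl–OC₆H₄NO₂ loses p-O₂N–C₆H₄–O⁻: pKₐ(p-nitrophenol) ≈ 7.2

cyclohexyl–ONs > cyclohexyl–ONO₂ > cyclohexyl–OPO(OH)₂ > cyclohexyl–OBz > cyclohexyl–OC₆H₄NO₂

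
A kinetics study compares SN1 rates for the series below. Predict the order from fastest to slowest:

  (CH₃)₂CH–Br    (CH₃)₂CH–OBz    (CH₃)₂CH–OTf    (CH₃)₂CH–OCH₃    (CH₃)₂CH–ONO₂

(CH₃)₂CH–OTf > (CH₃)₂CH–Br > (CH₃)₂CH–ONO₂ > (CH₃)₂CH–OBz > (CH₃)₂CH–OCH₃

The skeletons are identical, so relative rate is governed entirely by leaving-group ability.
Rank by basicity of the departing species: weakest base leaves most easily.
(CH₃)₂CH–OTf loses OTf⁻: pKₐ(CF₃SO₃H (triflic acid)) ≈ -14
(CH₃)₂CH–Br loses Br⁻: pKₐ(HBr) ≈ -9
(CH₃)₂CH–ONO₂ loses NO₃⁻: pKₐ(HNO₃) ≈ -1.3
(CH₃)₂CH–OBz loses PhCOO⁻: pKₐ(C₆H₅COOH) ≈ 4.2
(CH₃)₂CH–OCH₃ loses CH₃O⁻: pKₐ(CH₃OH) ≈ 15.5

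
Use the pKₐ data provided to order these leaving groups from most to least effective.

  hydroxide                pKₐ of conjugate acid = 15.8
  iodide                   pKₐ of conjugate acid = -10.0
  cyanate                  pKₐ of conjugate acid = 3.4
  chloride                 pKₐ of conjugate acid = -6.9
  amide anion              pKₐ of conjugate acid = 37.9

iodide > chloride > cyanate > hydroxide > amide anion

Lower conjugate-acid pKₐ ⇒ weaker base ⇒ better leaving group.
Sorting by the given values: iodide (-10.0), chloride (-6.9), cyanate (3.4), hydroxide (15.8), amide anion (37.9).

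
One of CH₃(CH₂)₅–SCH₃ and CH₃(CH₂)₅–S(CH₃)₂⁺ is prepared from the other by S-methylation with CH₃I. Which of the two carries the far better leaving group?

CH₃(CH₂)₅–S(CH₃)₂⁺

From CH₃(CH₂)₅–SCH₃ the departing group would be RS⁻ (pKₐ(RSH (a thiol)) ≈ 10.5). Moderately basic; rarely leaves without activation.
From CH₃(CH₂)₅–S(CH₃)₂⁺ the leaving group is SR'₂ (pKₐ(R'₂SH⁺) ≈ -7). Neutral; leaves from a sulfonium salt (R–SR'₂⁺).
S-methylation with CH₃I works by allowing neutral dimethyl sulfide, rather than methanethiolate, to depart, making CH₃(CH₂)₅–S(CH₃)₂⁺ enormously more reactive.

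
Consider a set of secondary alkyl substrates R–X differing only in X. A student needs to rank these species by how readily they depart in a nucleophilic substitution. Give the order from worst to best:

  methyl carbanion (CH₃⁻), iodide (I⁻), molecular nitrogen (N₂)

molecular nitrogen (N₂): no meaningful conjugate acid; N₂ departs as an exceptionally stable neutral molecule
iodide (I⁻): pKₐ(HI) ≈ -10 — large, highly polarisable; very weak base
methyl carbanion (CH₃⁻): pKₐ(CH₄) ≈ 48 — unstabilised carbanion; the worst conceivable leaving group
The question asks for worst first, so the sequence is read in increasing leaving-group ability.

methyl carbanion (CH₃⁻) < iodide (I⁻) < molecular nitrogen (N₂)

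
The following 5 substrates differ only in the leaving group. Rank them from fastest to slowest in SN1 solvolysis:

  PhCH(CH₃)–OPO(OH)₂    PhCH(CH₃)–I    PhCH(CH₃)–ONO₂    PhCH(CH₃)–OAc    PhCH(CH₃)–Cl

PhCH(CH₃)–I > PhCH(CH₃)–Cl > PhCH(CH₃)–ONO₂ > PhCH(CH₃)–OPO(OH)₂ > PhCH(CH₃)–OAc

Identical carbon frameworks mean the comparison reduces to leaving-group quality.
A good leaving group is a weak base: the lower the pKₐ of its conjugate acid, the more readily it departs.
PhCH(CH₃)–I loses I⁻: pKₐ(HI) ≈ -10
PhCH(CH₃)–Cl loses Cl⁻: pKₐ(HCl) ≈ -7
PhCH(CH₃)–ONO₂ loses NO₃⁻: pKₐ(HNO₃) ≈ -1.3
PhCH(CH₃)–OPO(OH)₂ loses H₂PO₄⁻: pKₐ(H₃PO₄) ≈ 2.1
PhCH(CH₃)–OAc loses AcO⁻: pKₐ(CH₃COOH) ≈ 4.8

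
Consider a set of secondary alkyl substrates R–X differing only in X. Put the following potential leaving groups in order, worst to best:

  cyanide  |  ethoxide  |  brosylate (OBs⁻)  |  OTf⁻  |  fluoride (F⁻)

The more stable X⁻ (or X) is on its own — i.e. the weaker a base it is — the better a leaving group it makes.
OTf⁻: pKₐ(CF₃SO₃H (triflic acid)) ≈ -14
brosylate (OBs⁻): pKₐ(p-BrC₆H₄SO₃H) ≈ -2.8
fluoride (F⁻): pKₐ(HF) ≈ 3.2
cyanide: pKₐ(HCN) ≈ 9.2
ethoxide: pKₐ(CH₃CH₂OH) ≈ 16
Listed from poorest to best leaving group as asked.

ethoxide < cyanide < fluoride (F⁻) < brosylate (OBs⁻) < OTf⁻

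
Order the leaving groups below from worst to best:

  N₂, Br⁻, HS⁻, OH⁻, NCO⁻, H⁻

H⁻ < OH⁻ < HS⁻ < NCO⁻ < Br⁻ < N₂

A good leaving group is a weak base: the lower the pKₐ of its conjugate acid, the more readily it departs.
N₂: no meaningful conjugate acid; N₂ departs as an exceptionally stable neutral molecule
Br⁻: pKₐ(HBr) ≈ -9
NCO⁻: pKₐ(HOCN) ≈ 3.5
HS⁻: pKₐ(H₂S) ≈ 7 — larger and more polarisable than the oxygen analogue
OH⁻: pKₐ(H₂O) ≈ 15.7 — strong base; essentially never leaves without prior activation
H⁻: pKₐ(H₂) ≈ 36 — extremely strong base; leaves only in special hydride-transfer contexts
The question asks for worst first, so the sequence is read in increasing leaving-group ability.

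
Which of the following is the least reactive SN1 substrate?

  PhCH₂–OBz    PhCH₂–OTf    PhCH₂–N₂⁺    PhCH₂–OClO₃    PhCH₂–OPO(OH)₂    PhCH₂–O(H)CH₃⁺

PhCH₂–OBz

Same R in every case — rank the leaving groups.
Rank by basicity of the departing species: weakest base leaves most easily.
PhCH₂–N₂⁺ loses N₂: no meaningful conjugate acid; N₂ departs as an exceptionally stable neutral molecule
PhCH₂–OTf loses OTf⁻: pKₐ(CF₃SO₃H (triflic acid)) ≈ -14
PhCH₂–OClO₃ loses ClO₄⁻: pKₐ(HClO₄) ≈ -10
PhCH₂–O(H)CH₃⁺ loses R'OH: pKₐ(R'OH₂⁺) ≈ -2.4
PhCH₂–OPO(OH)₂ loses H₂PO₄⁻: pKₐ(H₃PO₄) ≈ 2.1
PhCH₂–OBz loses PhCOO⁻: pKₐ(C₆H₅COOH) ≈ 4.2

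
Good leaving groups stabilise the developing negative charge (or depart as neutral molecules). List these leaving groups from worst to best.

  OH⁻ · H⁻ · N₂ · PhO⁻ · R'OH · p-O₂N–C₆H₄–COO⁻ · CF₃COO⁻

N₂: no meaningful conjugate acid; N₂ departs as an exceptionally stable neutral molecule
R'OH: pKₐ(R'OH₂⁺) ≈ -2.4
CF₃COO⁻: pKₐ(CF₃COOH) ≈ 0.2
p-O₂N–C₆H₄–COO⁻: pKₐ(p-nitrobenzoic acid) ≈ 3.4
PhO⁻: pKₐ(C₆H₅OH (phenol)) ≈ 10
OH⁻: pKₐ(H₂O) ≈ 15.7
H⁻: pKₐ(H₂) ≈ 36
The question asks for worst first, so the sequence is read in increasing leaving-group ability.

H⁻ < OH⁻ < PhO⁻ < p-O₂N–C₆H₄–COO⁻ < CF₃COO⁻ < R'OH < N₂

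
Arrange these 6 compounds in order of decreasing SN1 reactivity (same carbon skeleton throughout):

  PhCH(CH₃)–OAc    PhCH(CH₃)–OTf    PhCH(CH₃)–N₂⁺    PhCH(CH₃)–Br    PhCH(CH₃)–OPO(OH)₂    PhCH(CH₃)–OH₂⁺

PhCH(CH₃)–N₂⁺ > PhCH(CH₃)–OTf > PhCH(CH₃)–Br > PhCH(CH₃)–OH₂⁺ > PhCH(CH₃)–OPO(OH)₂ > PhCH(CH₃)–OAc

The skeletons are identical, so relative rate is governed entirely by leaving-group ability.
The more stable X⁻ (or X) is on its own — i.e. the weaker a base it is — the better a leaving group it makes.
PhCH(CH₃)–N₂⁺ loses N₂: no meaningful conjugate acid; N₂ departs as an exceptionally stable neutral molecule
PhCH(CH₃)–OTf loses OTf⁻: pKₐ(CF₃SO₃H (triflic acid)) ≈ -14
PhCH(CH₃)–Br loses Br⁻: pKₐ(HBr) ≈ -9
PhCH(CH₃)–OH₂⁺ loses H₂O: pKₐ(H₃O⁺) ≈ -1.7
PhCH(CH₃)–OPO(OH)₂ loses H₂PO₄⁻: pKₐ(H₃PO₄) ≈ 2.1
PhCH(CH₃)–OAc loses AcO⁻: pKₐ(CH₃COOH) ≈ 4.8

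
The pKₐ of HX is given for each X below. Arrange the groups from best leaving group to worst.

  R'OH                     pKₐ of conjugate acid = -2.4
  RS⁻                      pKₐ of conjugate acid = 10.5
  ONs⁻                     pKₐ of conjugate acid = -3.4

ONs⁻ > R'OH > RS⁻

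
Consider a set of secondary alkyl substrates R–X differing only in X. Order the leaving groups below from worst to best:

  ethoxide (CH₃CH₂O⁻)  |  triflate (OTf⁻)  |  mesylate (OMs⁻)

ethoxide (CH₃CH₂O⁻) < mesylate (OMs⁻) < triflate (OTf⁻)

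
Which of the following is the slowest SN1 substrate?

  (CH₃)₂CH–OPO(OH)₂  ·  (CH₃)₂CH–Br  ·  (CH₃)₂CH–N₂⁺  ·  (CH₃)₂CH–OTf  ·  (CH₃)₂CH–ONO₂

(CH₃)₂CH–OPO(OH)₂

The skeletons are identical, so relative rate is governed entirely by leaving-group ability.
Leaving-group ability tracks the stability of the departed species; conjugate-acid pKₐ is the usual yardstick (lower pKₐ → better LG).
(CH₃)₂CH–N₂⁺ loses N₂: no meaningful conjugate acid; N₂ departs as an exceptionally stable neutral molecule
(CH₃)₂CH–OTf loses OTf⁻: pKₐ(CF₃SO₃H (triflic acid)) ≈ -14
(CH₃)₂CH–Br loses Br⁻: pKₐ(HBr) ≈ -9
(CH₃)₂CH–ONO₂ loses NO₃⁻: pKₐ(HNO₃) ≈ -1.3
(CH₃)₂CH–OPO(OH)₂ loses H₂PO₄⁻: pKₐ(H₃PO₄) ≈ 2.1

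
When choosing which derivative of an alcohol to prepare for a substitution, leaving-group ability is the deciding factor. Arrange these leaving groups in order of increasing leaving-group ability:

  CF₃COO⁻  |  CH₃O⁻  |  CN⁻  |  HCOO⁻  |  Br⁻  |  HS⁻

CH₃O⁻ < CN⁻ < HS⁻ < HCOO⁻ < CF₃COO⁻ < Br⁻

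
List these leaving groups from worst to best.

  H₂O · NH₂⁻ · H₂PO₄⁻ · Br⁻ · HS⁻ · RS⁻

A good leaving group is a weak base: the lower the pKₐ of its conjugate acid, the more readily it departs.
Br⁻: pKₐ(HBr) ≈ -9 — weak base; good leaving group
H₂O: pKₐ(H₃O⁺) ≈ -1.7 — neutral; leaves from a protonated alcohol (R–OH₂⁺)
H₂PO₄⁻: pKₐ(H₃PO₄) ≈ 2.1 — moderate base; biological leaving group after further activation
HS⁻: pKₐ(H₂S) ≈ 7 — larger and more polarisable than the oxygen analogue
RS⁻: pKₐ(RSH (a thiol)) ≈ 10.5 — moderately basic; rarely leaves without activation
NH₂⁻: pKₐ(NH₃) ≈ 38 — extremely strong base; never a leaving group
Listed from poorest to best leaving group as asked.

NH₂⁻ < RS⁻ < HS⁻ < H₂PO₄⁻ < H₂O < Br⁻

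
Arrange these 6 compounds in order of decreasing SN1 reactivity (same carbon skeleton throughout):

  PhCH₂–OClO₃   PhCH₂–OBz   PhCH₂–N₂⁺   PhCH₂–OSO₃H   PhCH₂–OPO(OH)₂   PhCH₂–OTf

PhCH₂–N₂⁺ > PhCH₂–OTf > PhCH₂–OClO₃ > PhCH₂–OSO₃H > PhCH₂–OPO(OH)₂ > PhCH₂–OBz

Identical carbon frameworks mean the comparison reduces to leaving-group quality.
A good leaving group is a weak base: the lower the pKₐ of its conjugate acid, the more readily it departs.
PhCH₂–N₂⁺ loses N₂: no meaningful conjugate acid; N₂ departs as an exceptionally stable neutral molecule
PhCH₂–OTf loses OTf⁻: pKₐ(CF₃SO₃H (triflic acid)) ≈ -14
PhCH₂–OClO₃ loses ClO₄⁻: pKₐ(HClO₄) ≈ -10
PhCH₂–OSO₃H loses HSO₄⁻: pKₐ(H₂SO₄) ≈ -3
PhCH₂–OPO(OH)₂ loses H₂PO₄⁻: pKₐ(H₃PO₄) ≈ 2.1
PhCH₂–OBz loses PhCOO⁻: pKₐ(C₆H₅COOH) ≈ 4.2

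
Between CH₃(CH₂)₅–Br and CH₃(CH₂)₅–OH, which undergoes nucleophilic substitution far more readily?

CH₃(CH₂)₅–Br

From CH₃(CH₂)₅–OH the departing group would be OH⁻ (pKₐ(H₂O) ≈ 15.7). Strong base; essentially never leaves without prior activation.
From CH₃(CH₂)₅–Br the leaving group is Br⁻ (pKₐ(HBr) ≈ -9). Weak base; good leaving group.
(In practice CH₃(CH₂)₅–Br is made from CH₃(CH₂)₅–OH by treatment with PBr₃, replacing the hydroxyl with bromide.)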